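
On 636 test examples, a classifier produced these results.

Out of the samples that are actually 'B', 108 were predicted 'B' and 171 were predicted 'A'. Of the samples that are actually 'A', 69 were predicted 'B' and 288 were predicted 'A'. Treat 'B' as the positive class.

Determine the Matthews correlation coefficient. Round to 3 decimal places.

0.215

MCC = (TP·TN − FP·FN) / √((TP+FP)(TP+FN)(TN+FP)(TN+FN))
Numerator = 108·288 − 69·171 = 19305
Denominator = √(177·279·357·459) = √8092046529 = 89955.8032
MCC = 19305 / 89955.8032 = 0.215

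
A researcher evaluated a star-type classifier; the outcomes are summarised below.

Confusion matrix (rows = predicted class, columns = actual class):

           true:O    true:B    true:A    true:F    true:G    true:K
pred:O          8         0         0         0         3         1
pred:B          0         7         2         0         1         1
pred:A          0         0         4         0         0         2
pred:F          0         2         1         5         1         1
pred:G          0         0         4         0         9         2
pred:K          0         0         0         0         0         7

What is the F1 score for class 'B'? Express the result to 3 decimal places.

0.700

One-vs-rest for 'B': TP = diagonal; FP = other classes predicted 'B'; FN = 'B' predicted as other.
F1 score = 2·TP/(2·TP+FP+FN).
B: TP=7, FP=0+2+0+1+1=4, FN=0+0+2+0+0=2 → 14/20 = 0.7000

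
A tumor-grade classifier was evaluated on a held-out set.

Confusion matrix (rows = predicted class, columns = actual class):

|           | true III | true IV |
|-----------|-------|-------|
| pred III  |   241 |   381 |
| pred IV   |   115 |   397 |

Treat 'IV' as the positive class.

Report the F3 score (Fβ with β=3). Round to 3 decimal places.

0.528

Fβ = (1+β²)·TP / ((1+β²)·TP + β²·FN + FP), with β²=9
= 10·397 / (10·397 + 9·381 + 115) = 0.528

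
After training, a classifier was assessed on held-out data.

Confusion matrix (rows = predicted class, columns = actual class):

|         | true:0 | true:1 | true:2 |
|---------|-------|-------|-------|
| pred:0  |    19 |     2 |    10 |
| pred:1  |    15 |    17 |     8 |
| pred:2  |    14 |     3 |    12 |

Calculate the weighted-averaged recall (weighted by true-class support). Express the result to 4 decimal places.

Per-class recall (TP/(TP+FN)):
  0: TP=19, FN=15+14=29 → 19/48 = 0.39583
  1: TP=17, FN=2+3=5 → 17/22 = 0.77273
  2: TP=12, FN=10+8=18 → 12/30 = 0.40000
Weighted-recall = Σ (supportᵢ/N)·recallᵢ with N=100: (48/100)·0.39583 + (22/100)·0.77273 + (30/100)·0.40000 = 0.4800

0.4800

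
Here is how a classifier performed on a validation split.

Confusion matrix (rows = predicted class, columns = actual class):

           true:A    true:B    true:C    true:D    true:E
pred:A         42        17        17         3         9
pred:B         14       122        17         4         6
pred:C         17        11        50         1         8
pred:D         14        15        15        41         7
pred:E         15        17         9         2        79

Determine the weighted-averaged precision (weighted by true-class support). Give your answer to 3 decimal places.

0.616

Per-class precision (TP/(TP+FP)):
  A: TP=42, FP=17+17+3+9=46 → 42/88 = 0.4773
  B: TP=122, FP=14+17+4+6=41 → 122/163 = 0.7485
  C: TP=50, FP=17+11+1+8=37 → 50/87 = 0.5747
  D: TP=41, FP=14+15+15+7=51 → 41/92 = 0.4457
  E: TP=79, FP=15+17+9+2=43 → 79/122 = 0.6475
Weighted-precision = Σ (supportᵢ/N)·precisionᵢ with N=552: (102/552)·0.4773 + (182/552)·0.7485 + (108/552)·0.5747 + (51/552)·0.4457 + (109/552)·0.6475 = 0.616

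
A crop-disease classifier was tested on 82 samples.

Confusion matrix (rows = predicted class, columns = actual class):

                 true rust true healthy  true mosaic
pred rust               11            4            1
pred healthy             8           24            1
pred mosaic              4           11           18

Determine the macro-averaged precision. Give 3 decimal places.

0.653

Per-class precision (TP/(TP+FP)):
  rust: TP=11, FP=4+1=5 → 11/16 = 0.6875
  healthy: TP=24, FP=8+1=9 → 24/33 = 0.7273
  mosaic: TP=18, FP=4+11=15 → 18/33 = 0.5455
Macro-precision = mean = (0.6875 + 0.7273 + 0.5455) / 3 = 0.653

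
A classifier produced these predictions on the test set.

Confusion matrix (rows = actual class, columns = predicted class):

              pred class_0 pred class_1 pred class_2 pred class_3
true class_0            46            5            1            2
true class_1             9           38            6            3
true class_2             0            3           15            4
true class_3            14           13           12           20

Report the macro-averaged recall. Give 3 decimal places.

Per-class recall (TP/(TP+FN)):
  class_0: TP=46, FN=5+1+2=8 → 46/54 = 0.8519
  class_1: TP=38, FN=9+6+3=18 → 38/56 = 0.6786
  class_2: TP=15, FN=0+3+4=7 → 15/22 = 0.6818
  class_3: TP=20, FN=14+13+12=39 → 20/59 = 0.3390
Macro-recall = mean = (0.8519 + 0.6786 + 0.6818 + 0.3390) / 4 = 0.638

0.638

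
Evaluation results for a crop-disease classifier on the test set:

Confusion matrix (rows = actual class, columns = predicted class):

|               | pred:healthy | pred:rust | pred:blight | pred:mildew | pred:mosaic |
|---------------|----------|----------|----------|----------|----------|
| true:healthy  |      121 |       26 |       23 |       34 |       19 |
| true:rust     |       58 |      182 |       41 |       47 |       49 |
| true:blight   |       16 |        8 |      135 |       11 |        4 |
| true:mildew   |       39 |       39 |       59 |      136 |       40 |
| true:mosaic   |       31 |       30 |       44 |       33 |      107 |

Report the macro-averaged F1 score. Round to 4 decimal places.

0.5096

Per-class F1 score (2·TP/(2·TP+FP+FN)):
  healthy: TP=121, FP=58+16+39+31=144, FN=26+23+34+19=102 → 242/488 = 0.49590
  rust: TP=182, FP=26+8+39+30=103, FN=58+41+47+49=195 → 364/662 = 0.54985
  blight: TP=135, FP=23+41+59+44=167, FN=16+8+11+4=39 → 270/476 = 0.56723
  mildew: TP=136, FP=34+47+11+33=125, FN=39+39+59+40=177 → 272/574 = 0.47387
  mosaic: TP=107, FP=19+49+4+40=112, FN=31+30+44+33=138 → 214/464 = 0.46121
Macro-F1 score = mean = (0.49590 + 0.54985 + 0.56723 + 0.47387 + 0.46121) / 5 = 0.5096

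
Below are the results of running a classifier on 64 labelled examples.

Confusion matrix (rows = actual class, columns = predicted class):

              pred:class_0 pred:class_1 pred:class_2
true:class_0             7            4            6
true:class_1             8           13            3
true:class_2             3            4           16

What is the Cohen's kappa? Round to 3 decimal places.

0.339

Observed agreement pₒ = trace/N = 36/64 = 0.5625
Expected agreement pₑ = Σ (rowᵢ·colᵢ)/N² = (17·18 + 24·21 + 23·25)/64² = 0.3381
κ = (pₒ − pₑ)/(1 − pₑ) = (0.5625 − 0.3381)/(1 − 0.3381) = 0.339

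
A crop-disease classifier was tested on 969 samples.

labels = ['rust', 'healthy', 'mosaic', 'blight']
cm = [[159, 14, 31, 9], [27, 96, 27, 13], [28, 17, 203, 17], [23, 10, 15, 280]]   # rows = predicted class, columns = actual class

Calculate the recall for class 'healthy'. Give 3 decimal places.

0.701

One-vs-rest for 'healthy': TP = diagonal; FP = other classes predicted 'healthy'; FN = 'healthy' predicted as other.
recall = TP/(TP+FN).
healthy: TP=96, FN=14+17+10=41 → 96/137 = 0.7007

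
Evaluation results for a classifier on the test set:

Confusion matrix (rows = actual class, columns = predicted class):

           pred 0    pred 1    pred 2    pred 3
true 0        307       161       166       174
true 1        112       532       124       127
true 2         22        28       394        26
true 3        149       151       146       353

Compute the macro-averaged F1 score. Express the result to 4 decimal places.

Per-class F1 score (2·TP/(2·TP+FP+FN)):
  0: TP=307, FP=112+22+149=283, FN=161+166+174=501 → 614/1398 = 0.43920
  1: TP=532, FP=161+28+151=340, FN=112+124+127=363 → 1064/1767 = 0.60215
  2: TP=394, FP=166+124+146=436, FN=22+28+26=76 → 788/1300 = 0.60615
  3: TP=353, FP=174+127+26=327, FN=149+151+146=446 → 706/1479 = 0.47735
Macro-F1 score = mean = (0.43920 + 0.60215 + 0.60615 + 0.47735) / 4 = 0.5312

0.5312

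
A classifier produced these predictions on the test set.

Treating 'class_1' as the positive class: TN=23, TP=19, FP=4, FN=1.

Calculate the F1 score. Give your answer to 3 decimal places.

Precision = TP/(TP+FP) = 19/23 = 0.8261
Recall = TP/(TP+FN) = 19/20 = 0.9500
F1 = 2·TP/(2·TP+FP+FN) = 38/43 = 0.884

0.884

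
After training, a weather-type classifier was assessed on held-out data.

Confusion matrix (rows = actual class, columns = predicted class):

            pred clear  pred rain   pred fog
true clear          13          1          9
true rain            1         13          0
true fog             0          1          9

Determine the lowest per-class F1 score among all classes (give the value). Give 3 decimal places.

0.643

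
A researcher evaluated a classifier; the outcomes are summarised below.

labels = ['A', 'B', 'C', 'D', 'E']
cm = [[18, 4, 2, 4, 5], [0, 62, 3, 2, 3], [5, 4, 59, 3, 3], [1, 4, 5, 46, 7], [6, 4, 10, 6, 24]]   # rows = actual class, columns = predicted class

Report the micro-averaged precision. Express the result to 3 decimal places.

Micro-averaging pools counts across classes: ΣTP=209, ΣFP=81, ΣFN=81.
Micro-precision = TP/(TP+FP) on pooled counts = 0.721 (equals overall accuracy in single-label multiclass).

0.721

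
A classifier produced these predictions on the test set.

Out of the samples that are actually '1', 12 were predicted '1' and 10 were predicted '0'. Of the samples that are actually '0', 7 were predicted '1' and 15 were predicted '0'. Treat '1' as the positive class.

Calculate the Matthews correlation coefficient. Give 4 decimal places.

MCC = (TP·TN − FP·FN) / √((TP+FP)(TP+FN)(TN+FP)(TN+FN))
Numerator = 12·15 − 7·10 = 110
Denominator = √(19·22·22·25) = √229900 = 479.4789
MCC = 110 / 479.4789 = 0.2294

0.2294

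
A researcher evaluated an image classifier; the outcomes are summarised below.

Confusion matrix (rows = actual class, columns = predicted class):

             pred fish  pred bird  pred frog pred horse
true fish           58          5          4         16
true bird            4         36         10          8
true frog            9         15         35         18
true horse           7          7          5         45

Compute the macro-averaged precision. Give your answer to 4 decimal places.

Per-class precision (TP/(TP+FP)):
  fish: TP=58, FP=4+9+7=20 → 58/78 = 0.74359
  bird: TP=36, FP=5+15+7=27 → 36/63 = 0.57143
  frog: TP=35, FP=4+10+5=19 → 35/54 = 0.64815
  horse: TP=45, FP=16+8+18=42 → 45/87 = 0.51724
Macro-precision = mean = (0.74359 + 0.57143 + 0.64815 + 0.51724) / 4 = 0.6201

0.6201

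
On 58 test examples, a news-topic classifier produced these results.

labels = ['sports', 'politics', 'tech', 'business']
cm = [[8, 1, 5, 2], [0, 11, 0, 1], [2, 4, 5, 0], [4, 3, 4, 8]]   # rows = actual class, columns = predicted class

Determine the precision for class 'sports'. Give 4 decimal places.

0.5714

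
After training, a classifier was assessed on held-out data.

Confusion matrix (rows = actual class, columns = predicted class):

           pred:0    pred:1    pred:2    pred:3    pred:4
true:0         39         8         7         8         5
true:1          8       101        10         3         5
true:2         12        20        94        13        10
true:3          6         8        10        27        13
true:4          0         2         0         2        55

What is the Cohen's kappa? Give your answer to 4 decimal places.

0.5852

Observed agreement pₒ = trace/N = 316/466 = 0.67811
Expected agreement pₑ = Σ (rowᵢ·colᵢ)/N² = (67·65 + 127·139 + 149·121 + 64·53 + 59·88)/466² = 0.22390
κ = (pₒ − pₑ)/(1 − pₑ) = (0.67811 − 0.22390)/(1 − 0.22390) = 0.5852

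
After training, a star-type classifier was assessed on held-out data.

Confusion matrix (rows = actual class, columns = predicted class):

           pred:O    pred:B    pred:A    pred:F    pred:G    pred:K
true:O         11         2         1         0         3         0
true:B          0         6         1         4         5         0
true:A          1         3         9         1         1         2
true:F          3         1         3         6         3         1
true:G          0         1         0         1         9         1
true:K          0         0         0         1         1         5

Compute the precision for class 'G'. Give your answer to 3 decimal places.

0.409

Treat 'G' as positive and all other classes as negative.
precision = TP/(TP+FP).
G: TP=9, FP=3+5+1+3+1=13 → 9/22 = 0.4091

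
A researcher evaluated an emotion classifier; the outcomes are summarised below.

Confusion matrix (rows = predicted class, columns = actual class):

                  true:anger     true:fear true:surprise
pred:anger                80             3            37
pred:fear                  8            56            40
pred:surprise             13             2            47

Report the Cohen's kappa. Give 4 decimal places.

Observed agreement pₒ = trace/N = 183/286 = 0.63986
Expected agreement pₑ = Σ (rowᵢ·colᵢ)/N² = (101·120 + 61·104 + 124·62)/286² = 0.31972
κ = (pₒ − pₑ)/(1 − pₑ) = (0.63986 − 0.31972)/(1 − 0.31972) = 0.4706

0.4706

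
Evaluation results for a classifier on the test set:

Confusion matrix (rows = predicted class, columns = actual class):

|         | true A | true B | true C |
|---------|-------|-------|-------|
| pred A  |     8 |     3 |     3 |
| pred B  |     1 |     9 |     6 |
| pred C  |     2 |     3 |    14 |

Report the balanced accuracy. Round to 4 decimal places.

Balanced accuracy = mean of per-class recall.
  A: recall = 8/11 = 0.72727
  B: recall = 9/15 = 0.60000
  C: recall = 14/23 = 0.60870
Mean = (0.72727 + 0.60000 + 0.60870) / 3 = 0.6453

0.6453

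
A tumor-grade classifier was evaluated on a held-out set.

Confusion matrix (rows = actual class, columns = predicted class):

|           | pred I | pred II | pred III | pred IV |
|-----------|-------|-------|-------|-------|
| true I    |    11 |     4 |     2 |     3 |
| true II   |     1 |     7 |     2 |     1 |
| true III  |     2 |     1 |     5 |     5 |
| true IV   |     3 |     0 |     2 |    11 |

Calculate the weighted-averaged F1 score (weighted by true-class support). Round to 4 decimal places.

0.5630

Per-class F1 score (2·TP/(2·TP+FP+FN)):
  I: TP=11, FP=1+2+3=6, FN=4+2+3=9 → 22/37 = 0.59459
  II: TP=7, FP=4+1+0=5, FN=1+2+1=4 → 14/23 = 0.60870
  III: TP=5, FP=2+2+2=6, FN=2+1+5=8 → 10/24 = 0.41667
  IV: TP=11, FP=3+1+5=9, FN=3+0+2=5 → 22/36 = 0.61111
Weighted-F1 score = Σ (supportᵢ/N)·F1 scoreᵢ with N=60: (20/60)·0.59459 + (11/60)·0.60870 + (13/60)·0.41667 + (16/60)·0.61111 = 0.5630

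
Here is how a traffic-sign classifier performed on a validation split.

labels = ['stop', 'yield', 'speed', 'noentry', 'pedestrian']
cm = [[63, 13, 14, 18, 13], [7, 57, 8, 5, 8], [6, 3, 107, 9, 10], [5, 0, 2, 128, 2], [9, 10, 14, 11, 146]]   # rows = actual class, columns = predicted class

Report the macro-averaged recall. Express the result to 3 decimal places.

Per-class recall (TP/(TP+FN)):
  stop: TP=63, FN=13+14+18+13=58 → 63/121 = 0.5207
  yield: TP=57, FN=7+8+5+8=28 → 57/85 = 0.6706
  speed: TP=107, FN=6+3+9+10=28 → 107/135 = 0.7926
  noentry: TP=128, FN=5+0+2+2=9 → 128/137 = 0.9343
  pedestrian: TP=146, FN=9+10+14+11=44 → 146/190 = 0.7684
Macro-recall = mean = (0.5207 + 0.6706 + 0.7926 + 0.9343 + 0.7684) / 5 = 0.737

0.737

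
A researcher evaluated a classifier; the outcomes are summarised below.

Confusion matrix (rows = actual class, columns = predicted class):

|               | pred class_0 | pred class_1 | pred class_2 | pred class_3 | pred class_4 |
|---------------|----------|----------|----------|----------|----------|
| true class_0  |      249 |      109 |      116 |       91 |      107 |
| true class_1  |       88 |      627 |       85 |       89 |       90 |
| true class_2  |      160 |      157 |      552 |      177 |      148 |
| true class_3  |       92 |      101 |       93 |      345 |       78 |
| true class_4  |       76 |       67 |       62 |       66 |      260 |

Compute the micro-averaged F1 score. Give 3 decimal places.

0.498

Micro-averaging pools counts across classes: ΣTP=2033, ΣFP=2052, ΣFN=2052.
Micro-F1 score = 2·TP/(2·TP+FP+FN) on pooled counts = 0.498 (equals overall accuracy in single-label multiclass).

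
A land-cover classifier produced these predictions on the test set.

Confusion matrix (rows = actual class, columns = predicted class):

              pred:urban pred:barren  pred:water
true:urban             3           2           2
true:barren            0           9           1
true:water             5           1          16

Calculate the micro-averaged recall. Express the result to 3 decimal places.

0.718

Micro-averaging pools counts across classes: ΣTP=28, ΣFP=11, ΣFN=11.
Micro-recall = TP/(TP+FN) on pooled counts = 0.718 (equals overall accuracy in single-label multiclass).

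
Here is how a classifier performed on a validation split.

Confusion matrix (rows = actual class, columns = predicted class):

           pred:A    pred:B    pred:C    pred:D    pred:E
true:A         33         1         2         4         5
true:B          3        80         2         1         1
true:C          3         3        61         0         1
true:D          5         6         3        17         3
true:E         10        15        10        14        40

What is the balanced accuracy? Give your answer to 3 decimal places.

0.700

Balanced accuracy = mean of per-class recall.
  A: recall = 33/45 = 0.7333
  B: recall = 80/87 = 0.9195
  C: recall = 61/68 = 0.8971
  D: recall = 17/34 = 0.5000
  E: recall = 40/89 = 0.4494
Mean = (0.7333 + 0.9195 + 0.8971 + 0.5000 + 0.4494) / 5 = 0.700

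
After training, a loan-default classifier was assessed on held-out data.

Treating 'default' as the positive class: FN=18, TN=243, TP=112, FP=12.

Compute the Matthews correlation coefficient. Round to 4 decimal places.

MCC = (TP·TN − FP·FN) / √((TP+FP)(TP+FN)(TN+FP)(TN+FN))
Numerator = 112·243 − 12·18 = 27000
Denominator = √(124·130·255·261) = √1072866600 = 32754.6424
MCC = 27000 / 32754.6424 = 0.8243

0.8243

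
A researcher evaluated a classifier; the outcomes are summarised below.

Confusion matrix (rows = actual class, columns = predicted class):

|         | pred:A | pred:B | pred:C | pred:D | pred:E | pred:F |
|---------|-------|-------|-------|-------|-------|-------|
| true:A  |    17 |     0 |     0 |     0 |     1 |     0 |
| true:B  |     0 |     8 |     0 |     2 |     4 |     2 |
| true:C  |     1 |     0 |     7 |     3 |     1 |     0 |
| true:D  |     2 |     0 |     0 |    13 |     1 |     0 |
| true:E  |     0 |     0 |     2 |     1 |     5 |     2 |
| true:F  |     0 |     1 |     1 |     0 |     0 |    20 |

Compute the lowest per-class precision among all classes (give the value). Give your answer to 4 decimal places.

Per-class precision (TP/(TP+FP)):
  A: TP=17, FP=0+1+2+0+0=3 → 17/20 = 0.85000
  B: TP=8, FP=0+0+0+0+1=1 → 8/9 = 0.88889
  C: TP=7, FP=0+0+0+2+1=3 → 7/10 = 0.70000
  D: TP=13, FP=0+2+3+1+0=6 → 13/19 = 0.68421
  E: TP=5, FP=1+4+1+1+0=7 → 5/12 = 0.41667
  F: TP=20, FP=0+2+0+0+2=4 → 20/24 = 0.83333
Lowest is class 'E' with precision = 0.4167.

0.4167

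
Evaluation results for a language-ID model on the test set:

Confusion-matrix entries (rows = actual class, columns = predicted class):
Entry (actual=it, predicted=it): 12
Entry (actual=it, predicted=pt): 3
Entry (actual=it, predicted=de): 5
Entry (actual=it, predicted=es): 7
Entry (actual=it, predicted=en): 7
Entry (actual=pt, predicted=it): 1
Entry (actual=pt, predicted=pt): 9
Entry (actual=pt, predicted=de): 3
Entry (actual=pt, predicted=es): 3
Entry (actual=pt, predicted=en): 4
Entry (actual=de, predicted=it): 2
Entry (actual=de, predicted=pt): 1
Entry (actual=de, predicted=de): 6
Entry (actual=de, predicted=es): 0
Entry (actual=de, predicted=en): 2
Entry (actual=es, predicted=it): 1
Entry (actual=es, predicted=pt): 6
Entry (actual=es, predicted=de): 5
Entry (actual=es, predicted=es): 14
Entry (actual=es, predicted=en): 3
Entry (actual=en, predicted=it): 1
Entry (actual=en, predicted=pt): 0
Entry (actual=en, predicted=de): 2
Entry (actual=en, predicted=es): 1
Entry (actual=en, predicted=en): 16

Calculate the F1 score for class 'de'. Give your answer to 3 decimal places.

Treat 'de' as positive and all other classes as negative.
F1 score = 2·TP/(2·TP+FP+FN).
de: TP=6, FP=5+3+5+2=15, FN=2+1+0+2=5 → 12/32 = 0.3750

0.375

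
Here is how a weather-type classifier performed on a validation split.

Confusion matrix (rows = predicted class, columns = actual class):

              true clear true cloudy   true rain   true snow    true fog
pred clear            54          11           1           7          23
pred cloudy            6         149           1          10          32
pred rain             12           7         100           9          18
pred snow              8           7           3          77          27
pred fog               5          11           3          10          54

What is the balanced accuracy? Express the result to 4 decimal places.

Balanced accuracy = mean of per-class recall.
  clear: recall = 54/85 = 0.63529
  cloudy: recall = 149/185 = 0.80541
  rain: recall = 100/108 = 0.92593
  snow: recall = 77/113 = 0.68142
  fog: recall = 54/154 = 0.35065
Mean = (0.63529 + 0.80541 + 0.92593 + 0.68142 + 0.35065) / 5 = 0.6797

0.6797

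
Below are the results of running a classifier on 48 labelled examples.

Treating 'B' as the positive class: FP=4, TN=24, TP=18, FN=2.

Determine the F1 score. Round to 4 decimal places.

0.8571

Precision = TP/(TP+FP) = 18/22 = 0.8182
Recall = TP/(TP+FN) = 18/20 = 0.9000
F1 = 2·TP/(2·TP+FP+FN) = 36/42 = 0.8571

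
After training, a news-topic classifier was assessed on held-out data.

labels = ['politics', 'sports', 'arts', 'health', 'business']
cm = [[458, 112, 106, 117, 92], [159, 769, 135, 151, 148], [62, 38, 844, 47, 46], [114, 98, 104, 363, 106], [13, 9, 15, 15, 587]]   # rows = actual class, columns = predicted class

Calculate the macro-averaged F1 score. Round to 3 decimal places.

0.631

Per-class F1 score (2·TP/(2·TP+FP+FN)):
  politics: TP=458, FP=159+62+114+13=348, FN=112+106+117+92=427 → 916/1691 = 0.5417
  sports: TP=769, FP=112+38+98+9=257, FN=159+135+151+148=593 → 1538/2388 = 0.6441
  arts: TP=844, FP=106+135+104+15=360, FN=62+38+47+46=193 → 1688/2241 = 0.7532
  health: TP=363, FP=117+151+47+15=330, FN=114+98+104+106=422 → 726/1478 = 0.4912
  business: TP=587, FP=92+148+46+106=392, FN=13+9+15+15=52 → 1174/1618 = 0.7256
Macro-F1 score = mean = (0.5417 + 0.6441 + 0.7532 + 0.4912 + 0.7256) / 5 = 0.631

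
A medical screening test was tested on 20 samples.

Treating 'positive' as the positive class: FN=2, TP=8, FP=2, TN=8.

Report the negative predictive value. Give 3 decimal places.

NPV = TN/(TN+FN) = 8/(8+2) = 0.800

0.800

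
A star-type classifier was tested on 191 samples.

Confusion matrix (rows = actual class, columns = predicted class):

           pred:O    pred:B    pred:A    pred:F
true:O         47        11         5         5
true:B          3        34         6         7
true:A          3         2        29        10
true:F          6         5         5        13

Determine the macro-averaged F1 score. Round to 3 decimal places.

0.616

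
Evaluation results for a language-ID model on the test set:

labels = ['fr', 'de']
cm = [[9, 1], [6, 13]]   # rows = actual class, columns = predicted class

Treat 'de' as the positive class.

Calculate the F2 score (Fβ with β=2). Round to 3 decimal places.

0.722

Fβ = (1+β²)·TP / ((1+β²)·TP + β²·FN + FP), with β²=4
= 5·13 / (5·13 + 4·6 + 1) = 0.722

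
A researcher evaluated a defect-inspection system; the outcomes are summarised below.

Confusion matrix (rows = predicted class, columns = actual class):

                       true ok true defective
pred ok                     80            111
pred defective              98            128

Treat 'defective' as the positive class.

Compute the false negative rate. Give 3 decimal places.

0.464

FNR = FN/(FN+TP) = 111/(111+128) = 0.464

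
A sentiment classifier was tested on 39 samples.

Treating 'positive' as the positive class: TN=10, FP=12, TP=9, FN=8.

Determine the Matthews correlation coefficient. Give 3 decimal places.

MCC = (TP·TN − FP·FN) / √((TP+FP)(TP+FN)(TN+FP)(TN+FN))
Numerator = 9·10 − 12·8 = -6
Denominator = √(21·17·22·18) = √141372 = 375.9947
MCC = -6 / 375.9947 = -0.016

-0.016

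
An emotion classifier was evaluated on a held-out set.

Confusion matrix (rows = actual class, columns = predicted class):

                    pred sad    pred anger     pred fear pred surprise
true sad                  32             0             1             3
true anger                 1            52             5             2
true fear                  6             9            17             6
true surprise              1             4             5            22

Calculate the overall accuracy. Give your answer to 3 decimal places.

0.741

Accuracy = trace / total = (32+52+17+22=123) / 166 = 123/166 = 0.741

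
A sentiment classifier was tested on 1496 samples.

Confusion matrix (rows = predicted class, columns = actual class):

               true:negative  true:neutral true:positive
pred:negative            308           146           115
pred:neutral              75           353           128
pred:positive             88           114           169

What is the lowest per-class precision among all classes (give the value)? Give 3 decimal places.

Per-class precision (TP/(TP+FP)):
  negative: TP=308, FP=146+115=261 → 308/569 = 0.5413
  neutral: TP=353, FP=75+128=203 → 353/556 = 0.6349
  positive: TP=169, FP=88+114=202 → 169/371 = 0.4555
Lowest is class 'positive' with precision = 0.456.

0.456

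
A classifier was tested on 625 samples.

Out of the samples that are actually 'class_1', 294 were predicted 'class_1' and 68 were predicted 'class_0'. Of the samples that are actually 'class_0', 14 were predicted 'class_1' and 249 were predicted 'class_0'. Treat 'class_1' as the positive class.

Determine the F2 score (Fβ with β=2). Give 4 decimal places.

0.8371

Fβ = (1+β²)·TP / ((1+β²)·TP + β²·FN + FP), with β²=4
= 5·294 / (5·294 + 4·68 + 14) = 0.8371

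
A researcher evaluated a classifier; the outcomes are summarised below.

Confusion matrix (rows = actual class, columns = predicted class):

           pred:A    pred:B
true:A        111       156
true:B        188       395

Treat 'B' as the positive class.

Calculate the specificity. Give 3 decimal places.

0.416

Specificity = TN/(TN+FP) = 111/(111+156) = 0.416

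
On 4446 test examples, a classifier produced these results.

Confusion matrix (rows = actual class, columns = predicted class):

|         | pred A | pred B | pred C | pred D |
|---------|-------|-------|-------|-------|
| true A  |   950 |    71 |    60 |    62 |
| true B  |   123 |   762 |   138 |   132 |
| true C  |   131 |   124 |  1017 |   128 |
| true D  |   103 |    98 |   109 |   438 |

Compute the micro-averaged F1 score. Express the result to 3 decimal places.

Micro-averaging pools counts across classes: ΣTP=3167, ΣFP=1279, ΣFN=1279.
Micro-F1 score = 2·TP/(2·TP+FP+FN) on pooled counts = 0.712 (equals overall accuracy in single-label multiclass).

0.712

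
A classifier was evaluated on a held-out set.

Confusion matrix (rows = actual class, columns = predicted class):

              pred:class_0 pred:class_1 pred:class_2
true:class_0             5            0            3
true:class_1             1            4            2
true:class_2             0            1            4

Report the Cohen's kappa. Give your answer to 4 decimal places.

0.4853

Observed agreement pₒ = trace/N = 13/20 = 0.65000
Expected agreement pₑ = Σ (rowᵢ·colᵢ)/N² = (8·6 + 7·5 + 5·9)/20² = 0.32000
κ = (pₒ − pₑ)/(1 − pₑ) = (0.65000 − 0.32000)/(1 − 0.32000) = 0.4853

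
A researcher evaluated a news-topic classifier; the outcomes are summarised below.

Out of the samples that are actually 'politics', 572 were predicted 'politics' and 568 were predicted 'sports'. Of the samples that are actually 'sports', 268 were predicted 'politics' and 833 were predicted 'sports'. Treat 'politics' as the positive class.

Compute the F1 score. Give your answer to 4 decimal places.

0.5778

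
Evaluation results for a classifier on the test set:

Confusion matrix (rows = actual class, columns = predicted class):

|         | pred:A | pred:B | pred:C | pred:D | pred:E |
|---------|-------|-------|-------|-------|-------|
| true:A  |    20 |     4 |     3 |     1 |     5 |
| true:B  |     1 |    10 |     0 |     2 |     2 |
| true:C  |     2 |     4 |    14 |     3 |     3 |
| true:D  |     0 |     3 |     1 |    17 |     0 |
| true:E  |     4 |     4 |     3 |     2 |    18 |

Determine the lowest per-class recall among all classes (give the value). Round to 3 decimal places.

Per-class recall (TP/(TP+FN)):
  A: TP=20, FN=4+3+1+5=13 → 20/33 = 0.6061
  B: TP=10, FN=1+0+2+2=5 → 10/15 = 0.6667
  C: TP=14, FN=2+4+3+3=12 → 14/26 = 0.5385
  D: TP=17, FN=0+3+1+0=4 → 17/21 = 0.8095
  E: TP=18, FN=4+4+3+2=13 → 18/31 = 0.5806
Lowest is class 'C' with recall = 0.538.

0.538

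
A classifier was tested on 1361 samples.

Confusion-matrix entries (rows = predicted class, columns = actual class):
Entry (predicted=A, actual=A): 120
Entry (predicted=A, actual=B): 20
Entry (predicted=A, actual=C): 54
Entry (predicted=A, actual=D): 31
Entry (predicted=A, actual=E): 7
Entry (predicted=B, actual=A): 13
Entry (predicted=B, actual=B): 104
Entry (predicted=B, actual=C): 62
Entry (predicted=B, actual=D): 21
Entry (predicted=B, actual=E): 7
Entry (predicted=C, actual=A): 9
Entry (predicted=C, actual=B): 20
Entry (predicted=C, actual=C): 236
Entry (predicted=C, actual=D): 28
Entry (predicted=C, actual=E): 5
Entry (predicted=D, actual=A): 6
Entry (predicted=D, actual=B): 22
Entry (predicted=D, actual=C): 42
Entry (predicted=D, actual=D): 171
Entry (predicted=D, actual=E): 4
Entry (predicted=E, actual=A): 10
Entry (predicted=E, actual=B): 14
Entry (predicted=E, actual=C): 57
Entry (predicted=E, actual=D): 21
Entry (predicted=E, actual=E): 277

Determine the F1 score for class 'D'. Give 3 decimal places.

0.662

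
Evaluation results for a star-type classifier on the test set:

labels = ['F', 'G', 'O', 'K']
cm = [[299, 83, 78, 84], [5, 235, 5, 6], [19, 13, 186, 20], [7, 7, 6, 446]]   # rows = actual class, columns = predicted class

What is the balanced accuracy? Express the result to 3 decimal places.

Balanced accuracy = mean of per-class recall.
  F: recall = 299/544 = 0.5496
  G: recall = 235/251 = 0.9363
  O: recall = 186/238 = 0.7815
  K: recall = 446/466 = 0.9571
Mean = (0.5496 + 0.9363 + 0.7815 + 0.9571) / 4 = 0.806

0.806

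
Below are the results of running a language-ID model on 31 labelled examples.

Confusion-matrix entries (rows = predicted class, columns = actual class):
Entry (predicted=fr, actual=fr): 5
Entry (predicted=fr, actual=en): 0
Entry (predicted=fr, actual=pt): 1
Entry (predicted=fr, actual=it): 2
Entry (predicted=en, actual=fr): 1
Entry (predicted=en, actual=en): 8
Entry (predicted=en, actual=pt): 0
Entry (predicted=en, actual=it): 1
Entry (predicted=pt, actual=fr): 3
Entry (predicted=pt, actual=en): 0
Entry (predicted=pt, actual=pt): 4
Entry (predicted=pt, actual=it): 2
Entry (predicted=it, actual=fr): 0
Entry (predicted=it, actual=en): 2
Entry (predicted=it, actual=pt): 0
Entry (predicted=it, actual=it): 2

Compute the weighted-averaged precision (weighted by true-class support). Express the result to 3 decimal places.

Per-class precision (TP/(TP+FP)):
  fr: TP=5, FP=0+1+2=3 → 5/8 = 0.6250
  en: TP=8, FP=1+0+1=2 → 8/10 = 0.8000
  pt: TP=4, FP=3+0+2=5 → 4/9 = 0.4444
  it: TP=2, FP=0+2+0=2 → 2/4 = 0.5000
Weighted-precision = Σ (supportᵢ/N)·precisionᵢ with N=31: (9/31)·0.6250 + (10/31)·0.8000 + (5/31)·0.4444 + (7/31)·0.5000 = 0.624

0.624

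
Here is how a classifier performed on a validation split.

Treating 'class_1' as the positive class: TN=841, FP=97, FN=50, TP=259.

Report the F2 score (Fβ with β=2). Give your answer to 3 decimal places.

Fβ = (1+β²)·TP / ((1+β²)·TP + β²·FN + FP), with β²=4
= 5·259 / (5·259 + 4·50 + 97) = 0.813

0.813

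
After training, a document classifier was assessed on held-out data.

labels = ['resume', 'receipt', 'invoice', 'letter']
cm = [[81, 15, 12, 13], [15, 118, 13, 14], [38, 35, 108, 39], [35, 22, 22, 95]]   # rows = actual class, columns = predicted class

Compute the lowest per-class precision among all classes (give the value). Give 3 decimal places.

0.479

Per-class precision (TP/(TP+FP)):
  resume: TP=81, FP=15+38+35=88 → 81/169 = 0.4793
  receipt: TP=118, FP=15+35+22=72 → 118/190 = 0.6211
  invoice: TP=108, FP=12+13+22=47 → 108/155 = 0.6968
  letter: TP=95, FP=13+14+39=66 → 95/161 = 0.5901
Lowest is class 'resume' with precision = 0.479.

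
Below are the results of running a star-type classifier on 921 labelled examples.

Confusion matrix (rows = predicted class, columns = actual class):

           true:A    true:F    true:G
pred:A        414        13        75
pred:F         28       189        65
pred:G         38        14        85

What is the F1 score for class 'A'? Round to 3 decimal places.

0.843

One-vs-rest for 'A': TP = diagonal; FP = other classes predicted 'A'; FN = 'A' predicted as other.
F1 score = 2·TP/(2·TP+FP+FN).
A: TP=414, FP=13+75=88, FN=28+38=66 → 828/982 = 0.8432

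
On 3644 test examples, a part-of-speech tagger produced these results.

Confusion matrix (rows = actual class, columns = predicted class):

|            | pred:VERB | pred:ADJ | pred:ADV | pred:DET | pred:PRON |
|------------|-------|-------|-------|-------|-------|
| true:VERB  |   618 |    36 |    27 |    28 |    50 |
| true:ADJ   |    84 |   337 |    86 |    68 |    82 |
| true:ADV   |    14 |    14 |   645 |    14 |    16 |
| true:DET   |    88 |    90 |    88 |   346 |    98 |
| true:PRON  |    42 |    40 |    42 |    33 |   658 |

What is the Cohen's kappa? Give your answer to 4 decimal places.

0.6421

Observed agreement pₒ = trace/N = 2604/3644 = 0.71460
Expected agreement pₑ = Σ (rowᵢ·colᵢ)/N² = (759·846 + 657·517 + 703·888 + 710·489 + 815·904)/3644² = 0.20258
κ = (pₒ − pₑ)/(1 − pₑ) = (0.71460 − 0.20258)/(1 − 0.20258) = 0.6421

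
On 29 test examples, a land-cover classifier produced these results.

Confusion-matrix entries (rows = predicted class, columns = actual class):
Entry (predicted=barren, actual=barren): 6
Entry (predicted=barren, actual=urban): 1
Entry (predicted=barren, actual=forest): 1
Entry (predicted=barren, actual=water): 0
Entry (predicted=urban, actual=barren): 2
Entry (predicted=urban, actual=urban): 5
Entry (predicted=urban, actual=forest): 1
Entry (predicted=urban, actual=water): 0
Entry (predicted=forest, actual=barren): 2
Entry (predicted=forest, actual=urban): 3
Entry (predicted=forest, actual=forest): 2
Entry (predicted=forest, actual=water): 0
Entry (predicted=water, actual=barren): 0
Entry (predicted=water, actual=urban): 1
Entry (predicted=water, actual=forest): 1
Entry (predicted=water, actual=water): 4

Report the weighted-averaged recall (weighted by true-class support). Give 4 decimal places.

0.5862

Per-class recall (TP/(TP+FN)):
  barren: TP=6, FN=2+2+0=4 → 6/10 = 0.60000
  urban: TP=5, FN=1+3+1=5 → 5/10 = 0.50000
  forest: TP=2, FN=1+1+1=3 → 2/5 = 0.40000
  water: TP=4, FN=0+0+0=0 → 4/4 = 1.00000
Weighted-recall = Σ (supportᵢ/N)·recallᵢ with N=29: (10/29)·0.60000 + (10/29)·0.50000 + (5/29)·0.40000 + (4/29)·1.00000 = 0.5862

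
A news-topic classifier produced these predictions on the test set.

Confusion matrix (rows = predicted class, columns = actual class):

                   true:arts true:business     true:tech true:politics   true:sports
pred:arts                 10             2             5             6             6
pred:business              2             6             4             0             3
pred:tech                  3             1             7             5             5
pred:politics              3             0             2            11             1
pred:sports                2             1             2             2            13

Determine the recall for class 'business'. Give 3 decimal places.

Take TP from the diagonal, FP from the rest of the 'business' prediction marginal, FN from the rest of the 'business' actual marginal.
recall = TP/(TP+FN).
business: TP=6, FN=2+1+0+1=4 → 6/10 = 0.6000

0.600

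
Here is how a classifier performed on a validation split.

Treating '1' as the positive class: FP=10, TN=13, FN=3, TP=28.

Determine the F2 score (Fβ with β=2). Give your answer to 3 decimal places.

0.864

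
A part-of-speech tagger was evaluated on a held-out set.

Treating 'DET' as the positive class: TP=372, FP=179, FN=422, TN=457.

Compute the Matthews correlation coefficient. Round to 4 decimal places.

MCC = (TP·TN − FP·FN) / √((TP+FP)(TP+FN)(TN+FP)(TN+FN))
Numerator = 372·457 − 179·422 = 94466
Denominator = √(551·794·636·879) = √244578395736 = 494548.6788
MCC = 94466 / 494548.6788 = 0.1910

0.1910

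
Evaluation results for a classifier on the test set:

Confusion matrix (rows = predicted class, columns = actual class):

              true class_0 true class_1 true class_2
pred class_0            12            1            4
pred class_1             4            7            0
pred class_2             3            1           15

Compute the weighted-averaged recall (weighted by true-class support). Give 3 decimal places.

0.723

Per-class recall (TP/(TP+FN)):
  class_0: TP=12, FN=4+3=7 → 12/19 = 0.6316
  class_1: TP=7, FN=1+1=2 → 7/9 = 0.7778
  class_2: TP=15, FN=4+0=4 → 15/19 = 0.7895
Weighted-recall = Σ (supportᵢ/N)·recallᵢ with N=47: (19/47)·0.6316 + (9/47)·0.7778 + (19/47)·0.7895 = 0.723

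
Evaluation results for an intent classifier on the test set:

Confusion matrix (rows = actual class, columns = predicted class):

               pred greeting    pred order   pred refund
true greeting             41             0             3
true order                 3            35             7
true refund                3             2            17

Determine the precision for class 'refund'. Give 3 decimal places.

0.630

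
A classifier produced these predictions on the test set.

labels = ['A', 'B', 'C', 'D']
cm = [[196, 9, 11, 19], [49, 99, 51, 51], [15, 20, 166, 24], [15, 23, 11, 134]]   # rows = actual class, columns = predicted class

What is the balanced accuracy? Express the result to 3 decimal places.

0.675

Balanced accuracy = mean of per-class recall.
  A: recall = 196/235 = 0.8340
  B: recall = 99/250 = 0.3960
  C: recall = 166/225 = 0.7378
  D: recall = 134/183 = 0.7322
Mean = (0.8340 + 0.3960 + 0.7378 + 0.7322) / 4 = 0.675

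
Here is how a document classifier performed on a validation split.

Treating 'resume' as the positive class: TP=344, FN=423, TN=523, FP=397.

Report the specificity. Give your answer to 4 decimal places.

0.5685

Specificity = TN/(TN+FP) = 523/(523+397) = 0.5685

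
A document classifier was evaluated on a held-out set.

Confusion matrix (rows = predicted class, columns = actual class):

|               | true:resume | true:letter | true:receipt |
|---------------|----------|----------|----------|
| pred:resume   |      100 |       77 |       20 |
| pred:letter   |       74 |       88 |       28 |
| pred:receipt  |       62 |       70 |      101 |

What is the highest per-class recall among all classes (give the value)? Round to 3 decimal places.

Per-class recall (TP/(TP+FN)):
  resume: TP=100, FN=74+62=136 → 100/236 = 0.4237
  letter: TP=88, FN=77+70=147 → 88/235 = 0.3745
  receipt: TP=101, FN=20+28=48 → 101/149 = 0.6779
Highest is class 'receipt' with recall = 0.678.

0.678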